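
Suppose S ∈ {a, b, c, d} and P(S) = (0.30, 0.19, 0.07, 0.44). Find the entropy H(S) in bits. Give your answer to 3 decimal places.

H(S) = −Σ p·log₂ p.
  −(0.30)·log₂(0.30) = 0.5211
  −(0.19)·log₂(0.19) = 0.4552
  −(0.07)·log₂(0.07) = 0.2686
  −(0.44)·log₂(0.44) = 0.5211
Sum: 0.5211 + 0.4552 + 0.2686 + 0.5211 = 1.766 bits.

1.766 bits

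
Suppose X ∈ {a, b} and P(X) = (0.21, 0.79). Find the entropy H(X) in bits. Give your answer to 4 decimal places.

H(X) = −Σ p·log₂ p.
  −(0.21)·log₂(0.21) = 0.47282
  −(0.79)·log₂(0.79) = 0.26866
Sum: 0.47282 + 0.26866 = 0.7415 bits.

0.7415 bits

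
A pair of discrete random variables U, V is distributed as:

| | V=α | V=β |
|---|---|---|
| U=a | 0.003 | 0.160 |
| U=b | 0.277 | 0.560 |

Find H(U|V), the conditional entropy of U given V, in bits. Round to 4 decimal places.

Marginals: p(U) = (0.1630, 0.8370), p(V) = (0.2800, 0.7200).
H(U|V) = Σ p(V) · H(U|V=·).
  V=α: p=0.2800, H(U|V=α) = 0.0855
  V=β: p=0.7200, H(U|V=β) = 0.7642
Weighted sum = 0.5742 bits.

0.5742 bits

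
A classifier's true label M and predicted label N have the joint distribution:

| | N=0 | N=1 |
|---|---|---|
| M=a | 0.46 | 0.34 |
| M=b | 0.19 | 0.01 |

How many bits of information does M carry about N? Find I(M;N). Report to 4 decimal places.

Marginals: p(M) = (0.8000, 0.2000), p(N) = (0.6500, 0.3500).
I(M;N) = Σ p(x,y)·log₂[p(x,y)/(p(x)p(y))].
  (a,0): 0.46·log₂(0.8846) = -0.08136
  (a,1): 0.34·log₂(1.2143) = 0.09524
  (b,0): 0.19·log₂(1.4615) = 0.10402
  (b,1): 0.01·log₂(0.1429) = -0.02807
Sum = 0.0898 bits.

0.0898 bits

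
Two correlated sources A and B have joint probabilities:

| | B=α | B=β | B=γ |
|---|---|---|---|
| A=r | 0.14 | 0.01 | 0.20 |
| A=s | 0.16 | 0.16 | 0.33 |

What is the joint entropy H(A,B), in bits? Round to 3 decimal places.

H(A,B) = −Σ p(x,y)·log₂ p(x,y) over all 6 cells.
  cell (r,α): −0.14·log₂0.14 = 0.3971
  cell (r,β): −0.01·log₂0.01 = 0.0664
  cell (r,γ): −0.20·log₂0.20 = 0.4644
  cell (s,α): −0.16·log₂0.16 = 0.4230
  cell (s,β): −0.16·log₂0.16 = 0.4230
  cell (s,γ): −0.33·log₂0.33 = 0.5278
Sum = 2.302 bits.

2.302 bits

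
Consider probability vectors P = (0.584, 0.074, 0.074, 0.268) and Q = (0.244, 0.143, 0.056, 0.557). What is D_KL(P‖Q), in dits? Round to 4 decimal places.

0.1240 dits

D(P‖Q) = Σ p·log₁₀(p/q).
  0.584·log₁₀(0.584/0.244) = 0.22135
  0.074·log₁₀(0.074/0.143) = -0.02117
  0.074·log₁₀(0.074/0.056) = 0.00896
  0.268·log₁₀(0.268/0.557) = -0.08515
D(P‖Q) = 0.1240 dits.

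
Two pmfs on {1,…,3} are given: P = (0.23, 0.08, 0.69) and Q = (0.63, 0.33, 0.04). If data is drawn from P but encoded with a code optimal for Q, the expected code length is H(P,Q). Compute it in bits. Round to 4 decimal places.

3.4855 bits

H(P,Q) = −Σ p·log₂ q.
  −0.23·log₂(0.63) = 0.15331
  −0.08·log₂(0.33) = 0.12796
  −0.69·log₂(0.04) = 3.20426
H(P,Q) = 3.4855 bits.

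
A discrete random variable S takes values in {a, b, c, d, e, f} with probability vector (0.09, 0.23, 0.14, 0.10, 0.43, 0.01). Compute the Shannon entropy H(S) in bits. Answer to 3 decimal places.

H(S) = −Σ p·log₂ p.
  −(0.09)·log₂(0.09) = 0.3127
  −(0.23)·log₂(0.23) = 0.4877
  −(0.14)·log₂(0.14) = 0.3971
  −(0.10)·log₂(0.10) = 0.3322
  −(0.43)·log₂(0.43) = 0.5236
  −(0.01)·log₂(0.01) = 0.0664
Sum: 0.3127 + 0.4877 + 0.3971 + 0.3322 + 0.5236 + 0.0664 = 2.120 bits.

2.120 bits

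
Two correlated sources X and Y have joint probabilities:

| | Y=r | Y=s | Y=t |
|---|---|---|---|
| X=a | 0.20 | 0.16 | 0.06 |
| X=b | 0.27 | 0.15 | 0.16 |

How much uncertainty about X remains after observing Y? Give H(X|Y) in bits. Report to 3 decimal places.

Marginals: p(X) = (0.4200, 0.5800), p(Y) = (0.4700, 0.3100, 0.2200).
H(X|Y) = Σ p(Y) · H(X|Y=·).
  Y=r: p=0.4700, H(X|Y=r) = 0.9839
  Y=s: p=0.3100, H(X|Y=s) = 0.9992
  Y=t: p=0.2200, H(X|Y=t) = 0.8454
Weighted sum = 0.958 bits.

0.958 bits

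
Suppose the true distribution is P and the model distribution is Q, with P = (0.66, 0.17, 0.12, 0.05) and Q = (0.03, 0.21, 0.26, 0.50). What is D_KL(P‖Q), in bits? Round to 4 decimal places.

2.5914 bits

D(P‖Q) = Σ p·log₂(p/q).
  0.66·log₂(0.66/0.03) = 2.94322
  0.17·log₂(0.17/0.21) = -0.05183
  0.12·log₂(0.12/0.26) = -0.13386
  0.05·log₂(0.05/0.50) = -0.16610
D(P‖Q) = 2.5914 bits.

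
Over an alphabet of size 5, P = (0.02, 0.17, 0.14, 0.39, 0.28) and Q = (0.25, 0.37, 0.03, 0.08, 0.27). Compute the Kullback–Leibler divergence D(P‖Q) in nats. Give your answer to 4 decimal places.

D(P‖Q) = Σ p·ln(p/q).
  0.02·ln(0.02/0.25) = -0.05051
  0.17·ln(0.17/0.37) = -0.13221
  0.14·ln(0.14/0.03) = 0.21566
  0.39·ln(0.39/0.08) = 0.61781
  0.28·ln(0.28/0.27) = 0.01018
D(P‖Q) = 0.6609 nats.

0.6609 nats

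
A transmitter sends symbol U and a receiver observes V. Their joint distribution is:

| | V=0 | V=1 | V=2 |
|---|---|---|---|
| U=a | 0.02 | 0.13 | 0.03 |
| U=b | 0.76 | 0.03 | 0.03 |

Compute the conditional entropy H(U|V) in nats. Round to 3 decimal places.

0.212 nats

Marginals: p(U) = (0.1800, 0.8200), p(V) = (0.7800, 0.1600, 0.0600).
H(U|V) = Σ p(V) · H(U|V=·).
  V=0: p=0.7800, H(U|V=0) = 0.1192
  V=1: p=0.1600, H(U|V=1) = 0.4826
  V=2: p=0.0600, H(U|V=2) = 0.6931
Weighted sum = 0.212 nats.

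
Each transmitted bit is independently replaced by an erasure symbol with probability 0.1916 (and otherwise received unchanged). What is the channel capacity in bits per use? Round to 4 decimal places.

Binary erasure channel: capacity C = 1 − ε.
C = 1 − 0.1916 = 0.8084 bits per channel use.

0.8084 bits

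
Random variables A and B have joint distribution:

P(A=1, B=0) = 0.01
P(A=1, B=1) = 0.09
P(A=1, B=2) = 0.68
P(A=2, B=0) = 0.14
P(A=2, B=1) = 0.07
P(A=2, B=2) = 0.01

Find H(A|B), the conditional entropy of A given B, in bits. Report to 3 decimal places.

0.287 bits

Chain rule: H(A|B) = H(A,B) − H(B).
Marginals: p(A) = (0.7800, 0.2200), p(B) = (0.1500, 0.1600, 0.6900).
H(A,B) = 1.4895 bits; H(B) = 1.2029 bits.
H(A|B) = 1.4895 − 1.2029 = 0.287 bits.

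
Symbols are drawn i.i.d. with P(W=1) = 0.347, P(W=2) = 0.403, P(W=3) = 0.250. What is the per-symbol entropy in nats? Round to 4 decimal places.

H(W) = −Σ p·ln p.
  −(0.347)·ln(0.347) = 0.36728
  −(0.403)·ln(0.403) = 0.36625
  −(0.250)·ln(0.250) = 0.34657
Sum: 0.36728 + 0.36625 + 0.34657 = 1.0801 nats.

1.0801 nats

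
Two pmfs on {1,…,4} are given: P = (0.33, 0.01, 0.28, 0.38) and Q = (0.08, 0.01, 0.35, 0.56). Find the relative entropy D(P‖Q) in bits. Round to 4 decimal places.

0.3719 bits

D(P‖Q) = Σ p·log₂(p/q).
  0.33·log₂(0.33/0.08) = 0.67465
  0.01·log₂(0.01/0.01) = 0.00000
  0.28·log₂(0.28/0.35) = -0.09014
  0.38·log₂(0.38/0.56) = -0.21258
D(P‖Q) = 0.3719 bits.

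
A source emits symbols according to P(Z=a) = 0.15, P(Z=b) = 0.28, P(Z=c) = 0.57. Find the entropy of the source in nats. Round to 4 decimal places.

H(Z) = −Σ p·ln p.
  −(0.15)·ln(0.15) = 0.28457
  −(0.28)·ln(0.28) = 0.35643
  −(0.57)·ln(0.57) = 0.32041
Sum: 0.28457 + 0.35643 + 0.32041 = 0.9614 nats.

0.9614 nats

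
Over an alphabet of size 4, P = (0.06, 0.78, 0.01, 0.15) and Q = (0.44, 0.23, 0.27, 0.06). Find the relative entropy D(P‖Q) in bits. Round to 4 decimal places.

D(P‖Q) = Σ p·log₂(p/q).
  0.06·log₂(0.06/0.44) = -0.17247
  0.78·log₂(0.78/0.23) = 1.37424
  0.01·log₂(0.01/0.27) = -0.04755
  0.15·log₂(0.15/0.06) = 0.19829
D(P‖Q) = 1.3525 bits.

1.3525 bits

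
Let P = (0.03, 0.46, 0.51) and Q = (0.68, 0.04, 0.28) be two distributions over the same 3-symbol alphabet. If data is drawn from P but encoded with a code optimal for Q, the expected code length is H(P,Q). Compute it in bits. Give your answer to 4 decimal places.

H(P,Q) = −Σ p·log₂ q.
  −0.03·log₂(0.68) = 0.01669
  −0.46·log₂(0.04) = 2.13617
  −0.51·log₂(0.28) = 0.93662
H(P,Q) = 3.0895 bits.

3.0895 bits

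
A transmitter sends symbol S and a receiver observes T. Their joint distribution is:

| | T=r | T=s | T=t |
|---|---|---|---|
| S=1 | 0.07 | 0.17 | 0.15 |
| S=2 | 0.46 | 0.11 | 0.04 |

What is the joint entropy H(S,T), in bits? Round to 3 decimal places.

2.165 bits

H(S,T) = −Σ p(x,y)·log₂ p(x,y) over all 6 cells.
  cell (1,r): −0.07·log₂0.07 = 0.2686
  cell (1,s): −0.17·log₂0.17 = 0.4346
  cell (1,t): −0.15·log₂0.15 = 0.4105
  cell (2,r): −0.46·log₂0.46 = 0.5153
  cell (2,s): −0.11·log₂0.11 = 0.3503
  cell (2,t): −0.04·log₂0.04 = 0.1858
Sum = 2.165 bits.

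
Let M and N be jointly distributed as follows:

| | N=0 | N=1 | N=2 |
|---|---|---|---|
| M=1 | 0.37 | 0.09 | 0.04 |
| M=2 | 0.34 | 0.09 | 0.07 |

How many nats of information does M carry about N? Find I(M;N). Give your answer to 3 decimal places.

0.005 nats

Marginals: p(M) = (0.5000, 0.5000), p(N) = (0.7100, 0.1800, 0.1100).
I(M;N) = Σ p(x,y)·ln[p(x,y)/(p(x)p(y))].
  (1,0): 0.37·ln(1.0423) = 0.0153
  (1,1): 0.09·ln(1.0000) = 0.0000
  (1,2): 0.04·ln(0.7273) = -0.0127
  (2,0): 0.34·ln(0.9577) = -0.0147
  (2,1): 0.09·ln(1.0000) = 0.0000
  (2,2): 0.07·ln(1.2727) = 0.0169
Sum = 0.005 nats.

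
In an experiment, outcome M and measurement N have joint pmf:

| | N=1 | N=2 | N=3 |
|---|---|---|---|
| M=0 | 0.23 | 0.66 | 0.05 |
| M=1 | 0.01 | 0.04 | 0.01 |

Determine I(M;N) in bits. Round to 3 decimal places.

Marginals: p(M) = (0.9400, 0.0600), p(N) = (0.2400, 0.7000, 0.0600).
I(M;N) = Σ p(x,y)·log₂[p(x,y)/(p(x)p(y))].
  (0,1): 0.23·log₂(1.0195) = 0.0064
  (0,2): 0.66·log₂(1.0030) = 0.0029
  (0,3): 0.05·log₂(0.8865) = -0.0087
  (1,1): 0.01·log₂(0.6944) = -0.0053
  (1,2): 0.04·log₂(0.9524) = -0.0028
  (1,3): 0.01·log₂(2.7778) = 0.0147
Sum = 0.007 bits.

0.007 bits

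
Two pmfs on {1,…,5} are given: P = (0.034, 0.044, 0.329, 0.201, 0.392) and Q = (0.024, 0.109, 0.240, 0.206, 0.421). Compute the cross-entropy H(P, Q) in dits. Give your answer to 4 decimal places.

H(P,Q) = −Σ p·log₁₀ q.
  −0.034·log₁₀(0.024) = 0.05507
  −0.044·log₁₀(0.109) = 0.04235
  −0.329·log₁₀(0.240) = 0.20391
  −0.201·log₁₀(0.206) = 0.13791
  −0.392·log₁₀(0.421) = 0.14728
H(P,Q) = 0.5865 dits.

0.5865 dits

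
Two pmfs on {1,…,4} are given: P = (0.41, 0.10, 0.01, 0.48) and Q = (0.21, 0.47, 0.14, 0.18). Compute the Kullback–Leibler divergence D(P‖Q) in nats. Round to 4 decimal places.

D(P‖Q) = Σ p·ln(p/q).
  0.41·ln(0.41/0.21) = 0.27431
  0.10·ln(0.10/0.47) = -0.15476
  0.01·ln(0.01/0.14) = -0.02639
  0.48·ln(0.48/0.18) = 0.47080
D(P‖Q) = 0.5640 nats.

0.5640 nats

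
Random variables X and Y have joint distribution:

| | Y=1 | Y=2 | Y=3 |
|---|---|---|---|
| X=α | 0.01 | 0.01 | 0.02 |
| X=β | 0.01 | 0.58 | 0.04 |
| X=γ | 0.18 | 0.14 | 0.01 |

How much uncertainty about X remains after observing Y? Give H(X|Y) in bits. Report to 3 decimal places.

0.798 bits

Chain rule: H(X|Y) = H(X,Y) − H(Y).
Marginals: p(X) = (0.0400, 0.6300, 0.3300), p(Y) = (0.2000, 0.7300, 0.0700).
H(X,Y) = 1.8626 bits; H(Y) = 1.0644 bits.
H(X|Y) = 1.8626 − 1.0644 = 0.798 bits.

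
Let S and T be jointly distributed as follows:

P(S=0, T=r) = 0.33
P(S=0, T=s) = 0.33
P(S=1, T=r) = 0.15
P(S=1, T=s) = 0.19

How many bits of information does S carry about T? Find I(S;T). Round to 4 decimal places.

0.0022 bits

Marginals: p(S) = (0.6600, 0.3400), p(T) = (0.4800, 0.5200).
I(S;T) = H(S) + H(T) − H(S,T).
H(S) = 0.9248, H(T) = 0.9988, H(S,T) = 1.9214.
I(S;T) = 0.9248 + 0.9988 − 1.9214 = 0.0022 bits.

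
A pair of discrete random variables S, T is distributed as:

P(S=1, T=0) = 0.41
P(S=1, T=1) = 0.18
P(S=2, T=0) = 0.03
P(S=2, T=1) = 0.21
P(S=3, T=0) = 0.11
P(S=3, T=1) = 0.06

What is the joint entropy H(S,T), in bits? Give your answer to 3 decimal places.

2.191 bits

H(S,T) = −Σ p(x,y)·log₂ p(x,y) over all 6 cells.
  cell (1,0): −0.41·log₂0.41 = 0.5274
  cell (1,1): −0.18·log₂0.18 = 0.4453
  cell (2,0): −0.03·log₂0.03 = 0.1518
  cell (2,1): −0.21·log₂0.21 = 0.4728
  cell (3,0): −0.11·log₂0.11 = 0.3503
  cell (3,1): −0.06·log₂0.06 = 0.2435
Sum = 2.191 bits.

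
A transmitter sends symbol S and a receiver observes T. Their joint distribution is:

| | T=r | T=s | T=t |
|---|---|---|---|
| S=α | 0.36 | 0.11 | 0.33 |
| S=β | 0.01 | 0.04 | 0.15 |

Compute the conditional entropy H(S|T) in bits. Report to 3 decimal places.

Chain rule: H(S|T) = H(S,T) − H(T).
Marginals: p(S) = (0.8000, 0.2000), p(T) = (0.3700, 0.1500, 0.4800).
H(S,T) = 2.0715 bits; H(T) = 1.4495 bits.
H(S|T) = 2.0715 − 1.4495 = 0.622 bits.

0.622 bits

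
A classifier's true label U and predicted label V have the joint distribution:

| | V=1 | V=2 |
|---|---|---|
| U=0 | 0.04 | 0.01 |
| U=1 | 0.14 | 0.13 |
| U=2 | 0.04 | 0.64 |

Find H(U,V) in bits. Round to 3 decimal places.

1.630 bits

H(U,V) = −Σ p(x,y)·log₂ p(x,y) over all 6 cells.
  cell (0,1): −0.04·log₂0.04 = 0.1858
  cell (0,2): −0.01·log₂0.01 = 0.0664
  cell (1,1): −0.14·log₂0.14 = 0.3971
  cell (1,2): −0.13·log₂0.13 = 0.3826
  cell (2,1): −0.04·log₂0.04 = 0.1858
  cell (2,2): −0.64·log₂0.64 = 0.4121
Sum = 1.630 bits.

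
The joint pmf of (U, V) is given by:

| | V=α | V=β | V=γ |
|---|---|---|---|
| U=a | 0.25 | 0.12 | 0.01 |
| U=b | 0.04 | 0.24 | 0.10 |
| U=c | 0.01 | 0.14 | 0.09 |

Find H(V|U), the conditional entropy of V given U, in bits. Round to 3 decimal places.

1.167 bits

Chain rule: H(V|U) = H(U,V) − H(U).
Marginals: p(U) = (0.3800, 0.3800, 0.2400), p(V) = (0.3000, 0.5000, 0.2000).
H(U,V) = 2.7218 bits; H(U) = 1.5550 bits.
H(V|U) = 2.7218 − 1.5550 = 1.167 bits.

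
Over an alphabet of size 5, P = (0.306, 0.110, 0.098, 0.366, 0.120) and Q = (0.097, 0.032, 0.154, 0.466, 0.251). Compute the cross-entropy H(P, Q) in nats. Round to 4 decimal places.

H(P,Q) = −Σ p·ln q.
  −0.306·ln(0.097) = 0.71391
  −0.110·ln(0.032) = 0.37862
  −0.098·ln(0.154) = 0.18334
  −0.366·ln(0.466) = 0.27947
  −0.120·ln(0.251) = 0.16588
H(P,Q) = 1.7212 nats.

1.7212 nats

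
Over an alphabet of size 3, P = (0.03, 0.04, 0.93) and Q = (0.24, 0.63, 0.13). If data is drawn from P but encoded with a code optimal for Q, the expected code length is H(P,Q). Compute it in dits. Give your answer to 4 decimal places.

H(P,Q) = −Σ p·log₁₀ q.
  −0.03·log₁₀(0.24) = 0.01859
  −0.04·log₁₀(0.63) = 0.00803
  −0.93·log₁₀(0.13) = 0.82403
H(P,Q) = 0.8507 dits.

0.8507 dits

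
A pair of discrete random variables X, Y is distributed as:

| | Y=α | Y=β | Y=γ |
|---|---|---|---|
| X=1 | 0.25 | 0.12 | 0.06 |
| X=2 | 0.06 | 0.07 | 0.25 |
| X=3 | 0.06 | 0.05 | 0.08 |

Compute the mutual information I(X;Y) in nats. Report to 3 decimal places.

0.132 nats

Marginals: p(X) = (0.4300, 0.3800, 0.1900), p(Y) = (0.3700, 0.2400, 0.3900).
I(X;Y) = Σ p(x,y)·ln[p(x,y)/(p(x)p(y))].
  (1,α): 0.25·ln(1.5713) = 0.1130
  (1,β): 0.12·ln(1.1628) = 0.0181
  (1,γ): 0.06·ln(0.3578) = -0.0617
  (2,α): 0.06·ln(0.4267) = -0.0511
  (2,β): 0.07·ln(0.7675) = -0.0185
  (2,γ): 0.25·ln(1.6869) = 0.1307
  (3,α): 0.06·ln(0.8535) = -0.0095
  (3,β): 0.05·ln(1.0965) = 0.0046
  (3,γ): 0.08·ln(1.0796) = 0.0061
Sum = 0.132 nats.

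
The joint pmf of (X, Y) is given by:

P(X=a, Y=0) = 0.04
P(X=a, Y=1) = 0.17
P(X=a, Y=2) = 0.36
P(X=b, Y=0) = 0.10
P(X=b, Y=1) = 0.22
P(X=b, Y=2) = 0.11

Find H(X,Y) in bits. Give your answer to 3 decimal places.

H(X,Y) = −Σ p(x,y)·log₂ p(x,y) over all 6 cells.
  cell (a,0): −0.04·log₂0.04 = 0.1858
  cell (a,1): −0.17·log₂0.17 = 0.4346
  cell (a,2): −0.36·log₂0.36 = 0.5306
  cell (b,0): −0.10·log₂0.10 = 0.3322
  cell (b,1): −0.22·log₂0.22 = 0.4806
  cell (b,2): −0.11·log₂0.11 = 0.3503
Sum = 2.314 bits.

2.314 bits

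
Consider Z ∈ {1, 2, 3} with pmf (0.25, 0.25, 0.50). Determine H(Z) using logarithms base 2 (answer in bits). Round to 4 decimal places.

1.5000 bits

H(Z) = −Σ p·log₂ p.
  −(0.25)·log₂(0.25) = 0.50000
  −(0.25)·log₂(0.25) = 0.50000
  −(0.50)·log₂(0.50) = 0.50000
Sum: 0.50000 + 0.50000 + 0.50000 = 1.5000 bits.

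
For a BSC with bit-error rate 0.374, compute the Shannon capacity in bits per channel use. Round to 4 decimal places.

0.0463 bits

Binary symmetric channel: C = 1 − h₂(ε) where h₂ is the binary entropy function.
h₂(0.374) = −0.374·log₂0.374 − 0.626·log₂0.626 = 0.9537.
C = 1 − 0.9537 = 0.0463 bits per channel use.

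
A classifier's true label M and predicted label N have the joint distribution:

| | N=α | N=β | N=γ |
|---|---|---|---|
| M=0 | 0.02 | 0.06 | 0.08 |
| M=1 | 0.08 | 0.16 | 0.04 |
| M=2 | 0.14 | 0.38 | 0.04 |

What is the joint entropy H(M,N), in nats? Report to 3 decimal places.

H(M,N) = −Σ p(x,y)·ln p(x,y) over all 9 cells.
  cell (0,α): −0.02·ln0.02 = 0.0782
  cell (0,β): −0.06·ln0.06 = 0.1688
  cell (0,γ): −0.08·ln0.08 = 0.2021
  cell (1,α): −0.08·ln0.08 = 0.2021
  cell (1,β): −0.16·ln0.16 = 0.2932
  cell (1,γ): −0.04·ln0.04 = 0.1288
  cell (2,α): −0.14·ln0.14 = 0.2753
  cell (2,β): −0.38·ln0.38 = 0.3677
  cell (2,γ): −0.04·ln0.04 = 0.1288
Sum = 1.845 nats.

1.845 nats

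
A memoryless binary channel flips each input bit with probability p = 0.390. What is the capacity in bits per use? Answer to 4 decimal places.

Binary symmetric channel: C = 1 − h₂(ε) where h₂ is the binary entropy function.
h₂(0.390) = −0.390·log₂0.390 − 0.610·log₂0.610 = 0.9648.
C = 1 − 0.9648 = 0.0352 bits per channel use.

0.0352 bits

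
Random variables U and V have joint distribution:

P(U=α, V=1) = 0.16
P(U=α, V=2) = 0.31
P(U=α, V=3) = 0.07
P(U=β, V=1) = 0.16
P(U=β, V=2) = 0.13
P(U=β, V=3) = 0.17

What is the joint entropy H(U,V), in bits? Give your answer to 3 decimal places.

H(U,V) = −Σ p(x,y)·log₂ p(x,y) over all 6 cells.
  cell (α,1): −0.16·log₂0.16 = 0.4230
  cell (α,2): −0.31·log₂0.31 = 0.5238
  cell (α,3): −0.07·log₂0.07 = 0.2686
  cell (β,1): −0.16·log₂0.16 = 0.4230
  cell (β,2): −0.13·log₂0.13 = 0.3826
  cell (β,3): −0.17·log₂0.17 = 0.4346
Sum = 2.456 bits.

2.456 bits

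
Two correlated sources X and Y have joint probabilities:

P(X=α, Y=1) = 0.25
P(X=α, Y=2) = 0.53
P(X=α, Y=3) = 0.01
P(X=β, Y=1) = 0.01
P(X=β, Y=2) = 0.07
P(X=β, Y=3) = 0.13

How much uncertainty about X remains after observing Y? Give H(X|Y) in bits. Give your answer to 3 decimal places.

0.425 bits

Chain rule: H(X|Y) = H(X,Y) − H(Y).
Marginals: p(X) = (0.7900, 0.2100), p(Y) = (0.2600, 0.6000, 0.1400).
H(X,Y) = 1.7695 bits; H(Y) = 1.3446 bits.
H(X|Y) = 1.7695 − 1.3446 = 0.425 bits.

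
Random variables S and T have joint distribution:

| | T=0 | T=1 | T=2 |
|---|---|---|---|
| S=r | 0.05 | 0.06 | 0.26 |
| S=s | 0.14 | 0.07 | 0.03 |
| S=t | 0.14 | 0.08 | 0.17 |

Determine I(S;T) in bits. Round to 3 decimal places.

Marginals: p(S) = (0.3700, 0.2400, 0.3900), p(T) = (0.3300, 0.2100, 0.4600).
I(S;T) = H(S) + H(T) − H(S,T).
H(S) = 1.5547, H(T) = 1.5160, H(S,T) = 2.9056.
I(S;T) = 1.5547 + 1.5160 − 2.9056 = 0.165 bits.

0.165 bits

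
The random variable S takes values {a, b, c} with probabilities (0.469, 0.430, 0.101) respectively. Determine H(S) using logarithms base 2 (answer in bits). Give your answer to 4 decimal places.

1.3699 bits

H(S) = −Σ p·log₂ p.
  −(0.469)·log₂(0.469) = 0.51231
  −(0.430)·log₂(0.430) = 0.52356
  −(0.101)·log₂(0.101) = 0.33406
Sum: 0.51231 + 0.52356 + 0.33406 = 1.3699 bits.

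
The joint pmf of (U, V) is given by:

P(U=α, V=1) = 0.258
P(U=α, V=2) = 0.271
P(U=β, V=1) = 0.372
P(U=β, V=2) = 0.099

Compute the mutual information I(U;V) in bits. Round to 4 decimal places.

0.0725 bits

Marginals: p(U) = (0.5290, 0.4710), p(V) = (0.6300, 0.3700).
I(U;V) = H(U) + H(V) − H(U,V).
H(U) = 0.9976, H(V) = 0.9507, H(U,V) = 1.8758.
I(U;V) = 0.9976 + 0.9507 − 1.8758 = 0.0725 bits.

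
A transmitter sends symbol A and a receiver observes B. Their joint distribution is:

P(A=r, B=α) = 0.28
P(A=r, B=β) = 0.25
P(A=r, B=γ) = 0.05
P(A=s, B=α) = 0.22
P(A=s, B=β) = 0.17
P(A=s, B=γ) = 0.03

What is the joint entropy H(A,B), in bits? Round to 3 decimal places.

H(A,B) = −Σ p(x,y)·log₂ p(x,y) over all 6 cells.
  cell (r,α): −0.28·log₂0.28 = 0.5142
  cell (r,β): −0.25·log₂0.25 = 0.5000
  cell (r,γ): −0.05·log₂0.05 = 0.2161
  cell (s,α): −0.22·log₂0.22 = 0.4806
  cell (s,β): −0.17·log₂0.17 = 0.4346
  cell (s,γ): −0.03·log₂0.03 = 0.1518
Sum = 2.297 bits.

2.297 bits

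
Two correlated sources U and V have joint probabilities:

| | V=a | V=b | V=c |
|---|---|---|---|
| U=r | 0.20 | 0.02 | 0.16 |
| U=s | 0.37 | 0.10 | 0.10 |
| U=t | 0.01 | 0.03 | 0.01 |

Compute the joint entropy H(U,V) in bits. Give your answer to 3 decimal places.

H(U,V) = −Σ p(x,y)·log₂ p(x,y) over all 9 cells.
  cell (r,a): −0.20·log₂0.20 = 0.4644
  cell (r,b): −0.02·log₂0.02 = 0.1129
  cell (r,c): −0.16·log₂0.16 = 0.4230
  cell (s,a): −0.37·log₂0.37 = 0.5307
  cell (s,b): −0.10·log₂0.10 = 0.3322
  cell (s,c): −0.10·log₂0.10 = 0.3322
  cell (t,a): −0.01·log₂0.01 = 0.0664
  cell (t,b): −0.03·log₂0.03 = 0.1518
  cell (t,c): −0.01·log₂0.01 = 0.0664
Sum = 2.480 bits.

2.480 bits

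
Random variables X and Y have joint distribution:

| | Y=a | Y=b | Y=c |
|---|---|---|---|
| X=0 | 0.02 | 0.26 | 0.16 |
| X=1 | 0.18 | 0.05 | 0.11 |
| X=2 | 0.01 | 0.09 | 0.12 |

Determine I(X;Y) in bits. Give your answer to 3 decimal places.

Marginals: p(X) = (0.4400, 0.3400, 0.2200), p(Y) = (0.2100, 0.4000, 0.3900).
I(X;Y) = H(X) + H(Y) − H(X,Y).
H(X) = 1.5309, H(Y) = 1.5314, H(X,Y) = 2.7990.
I(X;Y) = 1.5309 + 1.5314 − 2.7990 = 0.263 bits.

0.263 bits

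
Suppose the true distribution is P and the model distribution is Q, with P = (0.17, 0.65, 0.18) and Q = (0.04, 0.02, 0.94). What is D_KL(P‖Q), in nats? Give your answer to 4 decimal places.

D(P‖Q) = Σ p·ln(p/q).
  0.17·ln(0.17/0.04) = 0.24598
  0.65·ln(0.65/0.02) = 2.26281
  0.18·ln(0.18/0.94) = -0.29753
D(P‖Q) = 2.2113 nats.

2.2113 nats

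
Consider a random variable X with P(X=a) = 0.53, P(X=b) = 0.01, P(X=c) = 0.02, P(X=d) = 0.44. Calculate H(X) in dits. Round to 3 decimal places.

H(X) = −Σ p·log₁₀ p.
  −(0.53)·log₁₀(0.53) = 0.1461
  −(0.01)·log₁₀(0.01) = 0.0200
  −(0.02)·log₁₀(0.02) = 0.0340
  −(0.44)·log₁₀(0.44) = 0.1569
Sum: 0.1461 + 0.0200 + 0.0340 + 0.1569 = 0.357 dits.

0.357 dits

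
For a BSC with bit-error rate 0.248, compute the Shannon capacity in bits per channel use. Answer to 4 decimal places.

0.1919 bits

Binary symmetric channel: C = 1 − h₂(ε) where h₂ is the binary entropy function.
h₂(0.248) = −0.248·log₂0.248 − 0.752·log₂0.752 = 0.8081.
C = 1 − 0.8081 = 0.1919 bits per channel use.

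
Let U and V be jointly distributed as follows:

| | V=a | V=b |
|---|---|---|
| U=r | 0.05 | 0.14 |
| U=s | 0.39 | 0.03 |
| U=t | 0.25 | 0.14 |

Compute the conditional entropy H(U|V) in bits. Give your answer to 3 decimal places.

Marginals: p(U) = (0.1900, 0.4200, 0.3900), p(V) = (0.6900, 0.3100).
H(U|V) = Σ p(V) · H(U|V=·).
  V=a: p=0.6900, H(U|V=a) = 1.2703
  V=b: p=0.3100, H(U|V=b) = 1.3619
Weighted sum = 1.299 bits.

1.299 bits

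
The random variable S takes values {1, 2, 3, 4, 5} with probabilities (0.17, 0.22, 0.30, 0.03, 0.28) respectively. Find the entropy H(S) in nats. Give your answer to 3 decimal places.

1.457 nats

H(S) = −Σ p·ln p.
  −(0.17)·ln(0.17) = 0.3012
  −(0.22)·ln(0.22) = 0.3331
  −(0.30)·ln(0.30) = 0.3612
  −(0.03)·ln(0.03) = 0.1052
  −(0.28)·ln(0.28) = 0.3564
Sum: 0.3012 + 0.3331 + 0.3612 + 0.1052 + 0.3564 = 1.457 nats.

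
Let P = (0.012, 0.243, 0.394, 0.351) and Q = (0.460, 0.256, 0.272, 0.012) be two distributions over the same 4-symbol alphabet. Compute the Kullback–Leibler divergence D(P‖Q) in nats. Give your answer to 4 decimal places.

1.2745 nats

D(P‖Q) = Σ p·ln(p/q).
  0.012·ln(0.012/0.460) = -0.04376
  0.243·ln(0.243/0.256) = -0.01266
  0.394·ln(0.394/0.272) = 0.14600
  0.351·ln(0.351/0.012) = 1.18493
D(P‖Q) = 1.2745 nats.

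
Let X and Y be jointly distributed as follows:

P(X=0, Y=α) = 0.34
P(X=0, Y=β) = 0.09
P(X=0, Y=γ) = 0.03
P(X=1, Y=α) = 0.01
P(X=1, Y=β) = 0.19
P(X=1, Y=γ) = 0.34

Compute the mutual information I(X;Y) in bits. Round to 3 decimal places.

Marginals: p(X) = (0.4600, 0.5400), p(Y) = (0.3500, 0.2800, 0.3700).
I(X;Y) = H(X) + H(Y) − H(X,Y).
H(X) = 0.9954, H(Y) = 1.5751, H(X,Y) = 2.0444.
I(X;Y) = 0.9954 + 1.5751 − 2.0444 = 0.526 bits.

0.526 bits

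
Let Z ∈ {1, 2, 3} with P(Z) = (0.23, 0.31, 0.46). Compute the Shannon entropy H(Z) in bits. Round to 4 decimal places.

H(Z) = −Σ p·log₂ p.
  −(0.23)·log₂(0.23) = 0.48767
  −(0.31)·log₂(0.31) = 0.52379
  −(0.46)·log₂(0.46) = 0.51534
Sum: 0.48767 + 0.52379 + 0.51534 = 1.5268 bits.

1.5268 bits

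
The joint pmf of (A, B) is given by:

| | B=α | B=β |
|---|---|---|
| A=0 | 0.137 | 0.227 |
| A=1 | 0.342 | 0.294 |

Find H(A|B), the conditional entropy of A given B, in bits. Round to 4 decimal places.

0.9284 bits

Marginals: p(A) = (0.3640, 0.6360), p(B) = (0.4790, 0.5210).
H(A|B) = Σ p(B) · H(A|B=·).
  B=α: p=0.4790, H(A|B=α) = 0.8635
  B=β: p=0.5210, H(A|B=β) = 0.9880
Weighted sum = 0.9284 bits.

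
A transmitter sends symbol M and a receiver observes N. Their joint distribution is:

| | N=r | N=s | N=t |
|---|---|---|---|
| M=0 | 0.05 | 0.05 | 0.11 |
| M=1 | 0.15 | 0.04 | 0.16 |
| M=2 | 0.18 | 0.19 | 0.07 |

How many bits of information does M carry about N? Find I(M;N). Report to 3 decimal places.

0.127 bits

Marginals: p(M) = (0.2100, 0.3500, 0.4400), p(N) = (0.3800, 0.2800, 0.3400).
I(M;N) = Σ p(x,y)·log₂[p(x,y)/(p(x)p(y))].
  (0,r): 0.05·log₂(0.6266) = -0.0337
  (0,s): 0.05·log₂(0.8503) = -0.0117
  (0,t): 0.11·log₂(1.5406) = 0.0686
  (1,r): 0.15·log₂(1.1278) = 0.0260
  (1,s): 0.04·log₂(0.4082) = -0.0517
  (1,t): 0.16·log₂(1.3445) = 0.0683
  (2,r): 0.18·log₂(1.0766) = 0.0192
  (2,s): 0.19·log₂(1.5422) = 0.1187
  (2,t): 0.07·log₂(0.4679) = -0.0767
Sum = 0.127 bits.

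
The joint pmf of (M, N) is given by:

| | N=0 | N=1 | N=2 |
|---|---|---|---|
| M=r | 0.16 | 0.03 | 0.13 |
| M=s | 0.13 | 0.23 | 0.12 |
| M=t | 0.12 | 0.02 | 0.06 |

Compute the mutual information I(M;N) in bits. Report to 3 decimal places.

Marginals: p(M) = (0.3200, 0.4800, 0.2000), p(N) = (0.4100, 0.2800, 0.3100).
I(M;N) = Σ p(x,y)·log₂[p(x,y)/(p(x)p(y))].
  (r,0): 0.16·log₂(1.2195) = 0.0458
  (r,1): 0.03·log₂(0.3348) = -0.0474
  (r,2): 0.13·log₂(1.3105) = 0.0507
  (s,0): 0.13·log₂(0.6606) = -0.0778
  (s,1): 0.23·log₂(1.7113) = 0.1783
  (s,2): 0.12·log₂(0.8065) = -0.0372
  (t,0): 0.12·log₂(1.4634) = 0.0659
  (t,1): 0.02·log₂(0.3571) = -0.0297
  (t,2): 0.06·log₂(0.9677) = -0.0028
Sum = 0.146 bits.

0.146 bits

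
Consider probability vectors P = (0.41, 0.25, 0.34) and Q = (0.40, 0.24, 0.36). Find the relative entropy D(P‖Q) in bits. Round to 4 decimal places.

D(P‖Q) = Σ p·log₂(p/q).
  0.41·log₂(0.41/0.40) = 0.01461
  0.25·log₂(0.25/0.24) = 0.01472
  0.34·log₂(0.34/0.36) = -0.02804
D(P‖Q) = 0.0013 bits.

0.0013 bits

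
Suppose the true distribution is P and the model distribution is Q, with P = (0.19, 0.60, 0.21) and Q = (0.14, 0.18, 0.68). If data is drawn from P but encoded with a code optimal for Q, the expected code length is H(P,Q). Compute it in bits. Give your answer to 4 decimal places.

H(P,Q) = −Σ p·log₂ q.
  −0.19·log₂(0.14) = 0.53894
  −0.60·log₂(0.18) = 1.48436
  −0.21·log₂(0.68) = 0.11684
H(P,Q) = 2.1401 bits.

2.1401 bits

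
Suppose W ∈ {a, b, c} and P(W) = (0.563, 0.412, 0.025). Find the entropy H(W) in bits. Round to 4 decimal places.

H(W) = −Σ p·log₂ p.
  −(0.563)·log₂(0.563) = 0.46661
  −(0.412)·log₂(0.412) = 0.52706
  −(0.025)·log₂(0.025) = 0.13305
Sum: 0.46661 + 0.52706 + 0.13305 = 1.1267 bits.

1.1267 bits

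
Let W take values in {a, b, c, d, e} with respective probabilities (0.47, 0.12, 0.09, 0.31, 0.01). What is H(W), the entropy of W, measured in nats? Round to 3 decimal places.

1.235 nats

H(W) = −Σ p·ln p.
  −(0.47)·ln(0.47) = 0.3549
  −(0.12)·ln(0.12) = 0.2544
  −(0.09)·ln(0.09) = 0.2167
  −(0.31)·ln(0.31) = 0.3631
  −(0.01)·ln(0.01) = 0.0461
Sum: 0.3549 + 0.2544 + 0.2167 + 0.3631 + 0.0461 = 1.235 nats.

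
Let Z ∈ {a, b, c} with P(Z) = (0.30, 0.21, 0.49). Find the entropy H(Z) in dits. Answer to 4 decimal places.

0.4510 dits

H(Z) = −Σ p·log₁₀ p.
  −(0.30)·log₁₀(0.30) = 0.15686
  −(0.21)·log₁₀(0.21) = 0.14233
  −(0.49)·log₁₀(0.49) = 0.15180
Sum: 0.15686 + 0.14233 + 0.15180 = 0.4510 dits.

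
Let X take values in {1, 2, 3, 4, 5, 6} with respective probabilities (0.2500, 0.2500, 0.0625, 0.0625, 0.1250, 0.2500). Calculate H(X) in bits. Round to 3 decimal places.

H(X) = −Σ p·log₂ p.
  −(0.2500)·log₂(0.2500) = 0.5000
  −(0.2500)·log₂(0.2500) = 0.5000
  −(0.0625)·log₂(0.0625) = 0.2500
  −(0.0625)·log₂(0.0625) = 0.2500
  −(0.1250)·log₂(0.1250) = 0.3750
  −(0.2500)·log₂(0.2500) = 0.5000
Sum: 0.5000 + 0.5000 + 0.2500 + 0.2500 + 0.3750 + 0.5000 = 2.375 bits.

2.375 bits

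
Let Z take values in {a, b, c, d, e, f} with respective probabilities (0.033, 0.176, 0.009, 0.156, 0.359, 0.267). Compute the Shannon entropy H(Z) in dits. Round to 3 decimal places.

0.639 dits

H(Z) = −Σ p·log₁₀ p.
  −(0.033)·log₁₀(0.033) = 0.0489
  −(0.176)·log₁₀(0.176) = 0.1328
  −(0.009)·log₁₀(0.009) = 0.0184
  −(0.156)·log₁₀(0.156) = 0.1259
  −(0.359)·log₁₀(0.359) = 0.1597
  −(0.267)·log₁₀(0.267) = 0.1531
Sum: 0.0489 + 0.1328 + 0.0184 + 0.1259 + 0.1597 + 0.1531 = 0.639 dits.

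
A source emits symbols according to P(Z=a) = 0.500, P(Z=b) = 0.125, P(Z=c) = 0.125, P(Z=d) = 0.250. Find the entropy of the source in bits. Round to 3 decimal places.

H(Z) = −Σ p·log₂ p.
  −(0.500)·log₂(0.500) = 0.5000
  −(0.125)·log₂(0.125) = 0.3750
  −(0.125)·log₂(0.125) = 0.3750
  −(0.250)·log₂(0.250) = 0.5000
Sum: 0.5000 + 0.3750 + 0.3750 + 0.5000 = 1.750 bits.

1.750 bits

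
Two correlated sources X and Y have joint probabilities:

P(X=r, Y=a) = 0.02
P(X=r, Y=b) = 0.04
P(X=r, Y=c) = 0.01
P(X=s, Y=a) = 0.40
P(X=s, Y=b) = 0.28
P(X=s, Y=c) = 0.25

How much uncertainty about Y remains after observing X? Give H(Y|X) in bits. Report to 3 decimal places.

1.542 bits

Chain rule: H(Y|X) = H(X,Y) − H(X).
Marginals: p(X) = (0.0700, 0.9300), p(Y) = (0.4200, 0.3200, 0.2600).
H(X,Y) = 1.9081 bits; H(X) = 0.3659 bits.
H(Y|X) = 1.9081 − 0.3659 = 1.542 bits.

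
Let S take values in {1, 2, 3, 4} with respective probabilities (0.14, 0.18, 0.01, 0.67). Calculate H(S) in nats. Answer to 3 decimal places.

0.898 nats

H(S) = −Σ p·ln p.
  −(0.14)·ln(0.14) = 0.2753
  −(0.18)·ln(0.18) = 0.3087
  −(0.01)·ln(0.01) = 0.0461
  −(0.67)·ln(0.67) = 0.2683
Sum: 0.2753 + 0.3087 + 0.0461 + 0.2683 = 0.898 nats.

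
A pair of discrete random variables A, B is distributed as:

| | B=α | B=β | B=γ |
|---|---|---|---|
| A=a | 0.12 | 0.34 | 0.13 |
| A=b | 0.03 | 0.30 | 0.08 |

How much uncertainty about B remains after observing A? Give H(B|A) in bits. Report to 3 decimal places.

1.267 bits

Chain rule: H(B|A) = H(A,B) − H(A).
Marginals: p(A) = (0.5900, 0.4100), p(B) = (0.1500, 0.6400, 0.2100).
H(A,B) = 2.2433 bits; H(A) = 0.9765 bits.
H(B|A) = 2.2433 − 0.9765 = 1.267 bits.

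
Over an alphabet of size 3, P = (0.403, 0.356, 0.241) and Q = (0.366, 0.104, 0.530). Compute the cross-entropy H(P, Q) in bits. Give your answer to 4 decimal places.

1.9676 bits

H(P,Q) = −Σ p·log₂ q.
  −0.403·log₂(0.366) = 0.58438
  −0.356·log₂(0.104) = 1.16246
  −0.241·log₂(0.530) = 0.22074
H(P,Q) = 1.9676 bits.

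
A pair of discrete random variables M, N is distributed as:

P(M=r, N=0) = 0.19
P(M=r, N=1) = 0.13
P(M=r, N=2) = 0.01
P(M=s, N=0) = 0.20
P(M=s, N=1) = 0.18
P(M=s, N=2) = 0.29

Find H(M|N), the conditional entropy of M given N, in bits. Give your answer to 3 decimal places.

Marginals: p(M) = (0.3300, 0.6700), p(N) = (0.3900, 0.3100, 0.3000).
H(M|N) = Σ p(N) · H(M|N=·).
  N=0: p=0.3900, H(M|N=0) = 0.9995
  N=1: p=0.3100, H(M|N=1) = 0.9812
  N=2: p=0.3000, H(M|N=2) = 0.2108
Weighted sum = 0.757 bits.

0.757 bits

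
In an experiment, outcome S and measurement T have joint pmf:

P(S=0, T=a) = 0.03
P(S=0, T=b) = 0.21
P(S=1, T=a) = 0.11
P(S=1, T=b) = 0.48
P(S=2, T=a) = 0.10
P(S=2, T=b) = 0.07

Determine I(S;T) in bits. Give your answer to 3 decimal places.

Marginals: p(S) = (0.2400, 0.5900, 0.1700), p(T) = (0.2400, 0.7600).
I(S;T) = Σ p(x,y)·log₂[p(x,y)/(p(x)p(y))].
  (0,a): 0.03·log₂(0.5208) = -0.0282
  (0,b): 0.21·log₂(1.1513) = 0.0427
  (1,a): 0.11·log₂(0.7768) = -0.0401
  (1,b): 0.48·log₂(1.0705) = 0.0472
  (2,a): 0.10·log₂(2.4510) = 0.1293
  (2,b): 0.07·log₂(0.5418) = -0.0619
Sum = 0.089 bits.

0.089 bits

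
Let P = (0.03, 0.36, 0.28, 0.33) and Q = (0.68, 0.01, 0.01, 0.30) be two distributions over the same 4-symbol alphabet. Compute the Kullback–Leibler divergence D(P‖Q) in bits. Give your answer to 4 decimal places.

3.1175 bits

D(P‖Q) = Σ p·log₂(p/q).
  0.03·log₂(0.03/0.68) = -0.13508
  0.36·log₂(0.36/0.01) = 1.86117
  0.28·log₂(0.28/0.01) = 1.34606
  0.33·log₂(0.33/0.30) = 0.04538
D(P‖Q) = 3.1175 bits.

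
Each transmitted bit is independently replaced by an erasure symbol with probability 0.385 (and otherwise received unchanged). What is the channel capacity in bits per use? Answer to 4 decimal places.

Binary erasure channel: capacity C = 1 − ε.
C = 1 − 0.385 = 0.6150 bits per channel use.

0.6150 bits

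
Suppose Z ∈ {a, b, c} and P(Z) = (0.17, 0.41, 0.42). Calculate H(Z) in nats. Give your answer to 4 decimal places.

H(Z) = −Σ p·ln p.
  −(0.17)·ln(0.17) = 0.30123
  −(0.41)·ln(0.41) = 0.36556
  −(0.42)·ln(0.42) = 0.36435
Sum: 0.30123 + 0.36556 + 0.36435 = 1.0311 nats.

1.0311 nats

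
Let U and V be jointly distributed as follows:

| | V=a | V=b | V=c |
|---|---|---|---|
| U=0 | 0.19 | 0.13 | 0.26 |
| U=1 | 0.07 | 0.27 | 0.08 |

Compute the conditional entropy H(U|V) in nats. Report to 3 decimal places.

Chain rule: H(U|V) = H(U,V) − H(V).
Marginals: p(U) = (0.5800, 0.4200), p(V) = (0.2600, 0.4000, 0.3400).
H(U,V) = 1.6727 nats; H(V) = 1.0836 nats.
H(U|V) = 1.6727 − 1.0836 = 0.589 nats.

0.589 nats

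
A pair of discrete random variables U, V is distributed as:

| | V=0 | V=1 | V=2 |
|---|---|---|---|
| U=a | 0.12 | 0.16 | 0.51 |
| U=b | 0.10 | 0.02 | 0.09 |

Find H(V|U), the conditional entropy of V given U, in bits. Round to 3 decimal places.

1.302 bits

Chain rule: H(V|U) = H(U,V) − H(U).
Marginals: p(U) = (0.7900, 0.2100), p(V) = (0.2200, 0.1800, 0.6000).
H(U,V) = 2.0432 bits; H(U) = 0.7415 bits.
H(V|U) = 2.0432 − 0.7415 = 1.302 bits.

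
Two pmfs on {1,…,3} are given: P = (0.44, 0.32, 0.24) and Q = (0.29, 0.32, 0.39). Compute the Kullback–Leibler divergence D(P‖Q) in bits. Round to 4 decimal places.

0.0965 bits

D(P‖Q) = Σ p·log₂(p/q).
  0.44·log₂(0.44/0.29) = 0.26464
  0.32·log₂(0.32/0.32) = 0.00000
  0.24·log₂(0.24/0.39) = -0.16811
D(P‖Q) = 0.0965 bits.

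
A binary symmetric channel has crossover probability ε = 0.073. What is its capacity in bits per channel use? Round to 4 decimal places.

Binary symmetric channel: C = 1 − h₂(ε) where h₂ is the binary entropy function.
h₂(0.073) = −0.073·log₂0.073 − 0.927·log₂0.927 = 0.3770.
C = 1 − 0.3770 = 0.6230 bits per channel use.

0.6230 bits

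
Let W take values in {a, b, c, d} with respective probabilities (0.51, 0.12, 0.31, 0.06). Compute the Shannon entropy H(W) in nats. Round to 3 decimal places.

1.130 nats

H(W) = −Σ p·ln p.
  −(0.51)·ln(0.51) = 0.3434
  −(0.12)·ln(0.12) = 0.2544
  −(0.31)·ln(0.31) = 0.3631
  −(0.06)·ln(0.06) = 0.1688
Sum: 0.3434 + 0.2544 + 0.3631 + 0.1688 = 1.130 nats.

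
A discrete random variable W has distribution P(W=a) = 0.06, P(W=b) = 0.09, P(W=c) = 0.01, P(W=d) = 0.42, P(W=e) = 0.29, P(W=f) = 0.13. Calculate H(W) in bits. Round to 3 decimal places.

H(W) = −Σ p·log₂ p.
  −(0.06)·log₂(0.06) = 0.2435
  −(0.09)·log₂(0.09) = 0.3127
  −(0.01)·log₂(0.01) = 0.0664
  −(0.42)·log₂(0.42) = 0.5256
  −(0.29)·log₂(0.29) = 0.5179
  −(0.13)·log₂(0.13) = 0.3826
Sum: 0.2435 + 0.3127 + 0.0664 + 0.5256 + 0.5179 + 0.3826 = 2.049 bits.

2.049 bits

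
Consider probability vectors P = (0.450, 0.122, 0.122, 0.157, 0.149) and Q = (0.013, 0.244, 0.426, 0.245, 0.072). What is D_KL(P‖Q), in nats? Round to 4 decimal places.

D(P‖Q) = Σ p·ln(p/q).
  0.450·ln(0.450/0.013) = 1.59493
  0.122·ln(0.122/0.244) = -0.08456
  0.122·ln(0.122/0.426) = -0.15255
  0.157·ln(0.157/0.245) = -0.06987
  0.149·ln(0.149/0.072) = 0.10836
D(P‖Q) = 1.3963 nats.

1.3963 nats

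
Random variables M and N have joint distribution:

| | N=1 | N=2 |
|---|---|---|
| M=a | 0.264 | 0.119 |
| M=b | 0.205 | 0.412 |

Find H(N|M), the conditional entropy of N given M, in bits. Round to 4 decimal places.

0.9083 bits

Marginals: p(M) = (0.3830, 0.6170), p(N) = (0.4690, 0.5310).
H(N|M) = Σ p(M) · H(N|M=·).
  M=a: p=0.3830, H(N|M=a) = 0.8940
  M=b: p=0.6170, H(N|M=b) = 0.9172
Weighted sum = 0.9083 bits.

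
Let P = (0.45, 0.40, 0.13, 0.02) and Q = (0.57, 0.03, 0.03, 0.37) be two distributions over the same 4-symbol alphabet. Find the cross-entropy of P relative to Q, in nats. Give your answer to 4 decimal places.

H(P,Q) = −Σ p·ln q.
  −0.45·ln(0.57) = 0.25295
  −0.40·ln(0.03) = 1.40262
  −0.13·ln(0.03) = 0.45585
  −0.02·ln(0.37) = 0.01989
H(P,Q) = 2.1313 nats.

2.1313 nats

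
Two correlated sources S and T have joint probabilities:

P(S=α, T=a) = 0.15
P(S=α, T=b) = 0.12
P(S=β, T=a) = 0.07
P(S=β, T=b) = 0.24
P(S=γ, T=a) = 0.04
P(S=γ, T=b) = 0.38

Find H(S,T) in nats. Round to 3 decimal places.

H(S,T) = −Σ p(x,y)·ln p(x,y) over all 6 cells.
  cell (α,a): −0.15·ln0.15 = 0.2846
  cell (α,b): −0.12·ln0.12 = 0.2544
  cell (β,a): −0.07·ln0.07 = 0.1861
  cell (β,b): −0.24·ln0.24 = 0.3425
  cell (γ,a): −0.04·ln0.04 = 0.1288
  cell (γ,b): −0.38·ln0.38 = 0.3677
Sum = 1.564 nats.

1.564 nats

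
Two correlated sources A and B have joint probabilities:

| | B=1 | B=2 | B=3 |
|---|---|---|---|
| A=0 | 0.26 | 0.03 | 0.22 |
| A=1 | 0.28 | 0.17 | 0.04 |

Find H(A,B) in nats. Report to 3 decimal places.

H(A,B) = −Σ p(x,y)·ln p(x,y) over all 6 cells.
  cell (0,1): −0.26·ln0.26 = 0.3502
  cell (0,2): −0.03·ln0.03 = 0.1052
  cell (0,3): −0.22·ln0.22 = 0.3331
  cell (1,1): −0.28·ln0.28 = 0.3564
  cell (1,2): −0.17·ln0.17 = 0.3012
  cell (1,3): −0.04·ln0.04 = 0.1288
Sum = 1.575 nats.

1.575 nats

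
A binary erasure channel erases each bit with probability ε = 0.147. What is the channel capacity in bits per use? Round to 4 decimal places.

0.8530 bits

Binary erasure channel: capacity C = 1 − ε.
C = 1 − 0.147 = 0.8530 bits per channel use.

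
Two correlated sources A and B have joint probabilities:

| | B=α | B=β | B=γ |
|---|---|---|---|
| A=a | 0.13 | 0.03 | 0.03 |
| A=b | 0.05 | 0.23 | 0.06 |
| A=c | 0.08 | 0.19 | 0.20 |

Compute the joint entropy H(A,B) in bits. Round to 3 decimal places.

H(A,B) = −Σ p(x,y)·log₂ p(x,y) over all 9 cells.
  cell (a,α): −0.13·log₂0.13 = 0.3826
  cell (a,β): −0.03·log₂0.03 = 0.1518
  cell (a,γ): −0.03·log₂0.03 = 0.1518
  cell (b,α): −0.05·log₂0.05 = 0.2161
  cell (b,β): −0.23·log₂0.23 = 0.4877
  cell (b,γ): −0.06·log₂0.06 = 0.2435
  cell (c,α): −0.08·log₂0.08 = 0.2915
  cell (c,β): −0.19·log₂0.19 = 0.4552
  cell (c,γ): −0.20·log₂0.20 = 0.4644
Sum = 2.845 bits.

2.845 bits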